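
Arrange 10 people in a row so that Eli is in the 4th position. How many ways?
Fix one position: (10-1)! = 362880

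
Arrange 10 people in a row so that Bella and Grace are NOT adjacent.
Total - adjacent = 10! - (10-1)!×2 = 3628800 - 725760 = 2903040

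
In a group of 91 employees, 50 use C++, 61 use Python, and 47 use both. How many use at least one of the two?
|A∪B| = |A| + |B| - |A∩B| = 50 + 61 - 47 = 64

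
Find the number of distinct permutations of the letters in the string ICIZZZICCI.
10! / (3! × 4! × 3!) = 4200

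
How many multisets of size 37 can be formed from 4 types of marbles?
C(37+4-1, 4-1) = C(40, 3) = 9880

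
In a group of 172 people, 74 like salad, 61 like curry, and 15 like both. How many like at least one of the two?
|A∪B| = |A| + |B| - |A∩B| = 74 + 61 - 15 = 120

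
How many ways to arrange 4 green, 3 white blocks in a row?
7! / (4! × 3!) = 35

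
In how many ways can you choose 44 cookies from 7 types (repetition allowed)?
C(44+7-1, 7-1) = C(50, 6) = 15890700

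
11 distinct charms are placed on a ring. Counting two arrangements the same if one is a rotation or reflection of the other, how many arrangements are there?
(11-1)!/2 = 3628800/2 = 1814400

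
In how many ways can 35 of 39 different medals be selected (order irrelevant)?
C(39,35) = 39!/(35!×4!) = 82251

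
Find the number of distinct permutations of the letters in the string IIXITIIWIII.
11! / (8! × 1! × 1! × 1!) = 990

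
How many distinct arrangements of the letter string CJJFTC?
6! / (2! × 1! × 2! × 1!) = 180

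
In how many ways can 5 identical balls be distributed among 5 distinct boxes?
C(5+5-1, 5-1) = C(9, 4) = 126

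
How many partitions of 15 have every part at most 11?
Let r_j(i) = number of partitions of i into parts ≤ j, for i = 0..15. r_1(i) = 1 for all i; r_j(i) = r_{j-1}(i) + r_j(i-j). Rows j = 2..11: ≤2: 1 1 2 2 3 3 4 4 5 5 6 6 7 7 8 8; ≤3: 1 1 2 3 4 5 7 8 10 12 14 16 19 21 24 27; ≤4: 1 1 2 3 5 6 9 11 15 18 23 27 34 39 47 54; ≤5: 1 1 2 3 5 7 10 13 18 23 30 37 47 57 70 84; ≤6: 1 1 2 3 5 7 11 14 20 26 35 44 58 71 90 110; ≤7: 1 1 2 3 5 7 11 15 21 28 38 49 65 82 105 131; ≤8: 1 1 2 3 5 7 11 15 22 29 40 52 70 89 116 146; ≤9: 1 1 2 3 5 7 11 15 22 30 41 54 73 94 123 157; ≤10: 1 1 2 3 5 7 11 15 22 30 42 55 75 97 128 164; ≤11: 1 1 2 3 5 7 11 15 22 30 42 56 76 99 131 169. r_11(15) = 169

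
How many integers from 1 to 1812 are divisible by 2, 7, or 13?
⌊1812/2⌋+⌊1812/7⌋+⌊1812/13⌋ - ⌊1812/14⌋-⌊1812/26⌋-⌊1812/91⌋ + ⌊1812/182⌋ = 906+258+139 - 129-69-19 + 9 = 1095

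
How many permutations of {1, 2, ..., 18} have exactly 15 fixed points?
Choose the 15 fixed points C(18,15) = 816, derange the rest: !3 = Σ_{j=0}^{3} (-1)^j·3!/j! = 6 - 6 + 3 - 1 = 2. Product = 816 × 2 = 1632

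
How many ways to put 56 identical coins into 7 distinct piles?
C(56+7-1, 7-1) = C(62, 6) = 61474519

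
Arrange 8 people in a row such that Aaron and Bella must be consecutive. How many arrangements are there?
Treat the 2 as one block: (8-2+1)! × 2! = 5040 × 2 = 10080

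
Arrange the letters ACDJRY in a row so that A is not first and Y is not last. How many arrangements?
By inclusion-exclusion: 6! - 2×(6-1)! + (6-2)! = 720 - 240 + 24 = 504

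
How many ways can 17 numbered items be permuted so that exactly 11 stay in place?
Choose the 11 fixed points C(17,11) = 12376, derange the rest: !6 = Σ_{j=0}^{6} (-1)^j·6!/j! = 720 - 720 + 360 - 120 + 30 - 6 + 1 = 265. Product = 12376 × 265 = 3279640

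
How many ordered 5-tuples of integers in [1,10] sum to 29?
Coefficient of x^29 in (x + x² + ... + x^10)^5. By inclusion-exclusion on dice exceeding 10: Σ_j (-1)^j C(5,j)·C(29-1-10j, 4) = C(5,0)·C(28,4) - C(5,1)·C(18,4) + C(5,2)·C(8,4) = 1·20475 - 5·3060 + 10·70 = 5875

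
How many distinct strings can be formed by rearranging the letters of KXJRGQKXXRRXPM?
14! / (1! × 1! × 4! × 1! × 3! × 1! × 2! × 1!) = 302702400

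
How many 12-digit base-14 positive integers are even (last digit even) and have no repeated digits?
Last∈{0,2,4,6,8,10,12}. Last=0: 3113510400. Last nonzero: 6×12×P(12,10) = 17244057600. Total = 20357568000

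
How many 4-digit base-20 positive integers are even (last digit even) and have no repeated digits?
Last∈{0,2,4,6,8,10,12,14,16,18}. Last=0: 5814. Last nonzero: 9×18×P(18,2) = 49572. Total = 55386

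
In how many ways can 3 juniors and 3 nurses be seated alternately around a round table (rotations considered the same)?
Fix one of the juniors: (3-1)! ways for the remaining juniors, × 3! ways for the nurses = 2 × 6 = 12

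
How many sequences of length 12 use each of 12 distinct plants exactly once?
12! = 479001600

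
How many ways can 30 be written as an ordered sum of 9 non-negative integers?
C(30+9-1, 9-1) = C(38, 8) = 48903492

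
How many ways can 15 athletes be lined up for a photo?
15! = 1307674368000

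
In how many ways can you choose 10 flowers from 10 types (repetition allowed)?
C(10+10-1, 10-1) = C(19, 9) = 92378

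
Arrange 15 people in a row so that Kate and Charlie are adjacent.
Treat as block: (15-1)! × 2! = 87178291200 × 2 = 174356582400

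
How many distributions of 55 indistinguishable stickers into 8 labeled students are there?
C(55+8-1, 8-1) = C(62, 7) = 491796152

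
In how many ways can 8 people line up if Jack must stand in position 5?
Fix one position: (8-1)! = 5040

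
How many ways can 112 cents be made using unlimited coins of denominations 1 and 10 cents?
Coefficient of x^112 in 1/(1-x^1) · 1/(1-x^10). Use j coins of 10 for j = 0..⌊112/10⌋ = 11, the rest in 1s: 11 + 1 = 12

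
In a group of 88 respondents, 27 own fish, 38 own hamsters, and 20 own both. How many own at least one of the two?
|A∪B| = |A| + |B| - |A∩B| = 27 + 38 - 20 = 45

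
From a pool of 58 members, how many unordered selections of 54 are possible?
C(58,54) = 58!/(54!×4!) = 424270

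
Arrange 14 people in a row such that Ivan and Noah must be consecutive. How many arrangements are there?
Treat the 2 as one block: (14-2+1)! × 2! = 6227020800 × 2 = 12454041600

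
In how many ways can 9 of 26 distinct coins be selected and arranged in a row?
P(26,9) = 26!/(26-9)! = 1133836704000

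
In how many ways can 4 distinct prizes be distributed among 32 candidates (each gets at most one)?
P(32,4) = 32!/(32-4)! = 863040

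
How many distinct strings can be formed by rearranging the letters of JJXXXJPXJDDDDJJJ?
16! / (4! × 4! × 1! × 7!) = 7207200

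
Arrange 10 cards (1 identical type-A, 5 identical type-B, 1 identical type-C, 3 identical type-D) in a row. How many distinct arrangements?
10! / (1! × 5! × 1! × 3!) = 5040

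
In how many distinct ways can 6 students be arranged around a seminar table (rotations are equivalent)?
Circular: fix one position, arrange the rest. (6-1)! = 120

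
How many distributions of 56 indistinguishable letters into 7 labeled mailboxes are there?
C(56+7-1, 7-1) = C(62, 6) = 61474519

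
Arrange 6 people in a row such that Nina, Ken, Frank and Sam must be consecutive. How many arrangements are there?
Treat the 4 as one block: (6-4+1)! × 4! = 6 × 24 = 144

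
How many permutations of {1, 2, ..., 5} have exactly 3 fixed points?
Choose the 3 fixed points C(5,3) = 10, derange the rest: !2 = Σ_{j=0}^{2} (-1)^j·2!/j! = 2 - 2 + 1 = 1. Product = 10 × 1 = 10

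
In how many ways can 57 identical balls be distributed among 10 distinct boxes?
C(57+10-1, 10-1) = C(66, 9) = 37014131440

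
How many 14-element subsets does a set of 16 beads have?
C(16,14) = 16!/(14!×2!) = 120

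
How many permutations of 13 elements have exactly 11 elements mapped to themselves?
Choose the 11 fixed points C(13,11) = 78, derange the rest: !2 = Σ_{j=0}^{2} (-1)^j·2!/j! = 2 - 2 + 1 = 1. Product = 78 × 1 = 78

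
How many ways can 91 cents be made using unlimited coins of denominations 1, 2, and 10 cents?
Coefficient of x^91 in 1/(1-x^1) · 1/(1-x^2) · 1/(1-x^10). Case on j = number of 10-cent coins (j = 0..9); remainder r = 91 - 10j is made from {1,2} in ⌊r/2⌋+1 ways. r = 91, 81, 71, 61, 51, 41, 31, 21, 11, 1 → 46 + 41 + 36 + 31 + 26 + 21 + 16 + 11 + 6 + 1 = 235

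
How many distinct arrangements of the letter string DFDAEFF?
7! / (2! × 1! × 1! × 3!) = 420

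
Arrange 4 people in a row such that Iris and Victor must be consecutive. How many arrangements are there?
Treat the 2 as one block: (4-2+1)! × 2! = 6 × 2 = 12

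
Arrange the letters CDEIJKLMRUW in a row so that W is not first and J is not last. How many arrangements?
By inclusion-exclusion: 11! - 2×(11-1)! + (11-2)! = 39916800 - 7257600 + 362880 = 33022080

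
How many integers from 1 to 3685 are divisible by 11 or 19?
⌊3685/11⌋ + ⌊3685/19⌋ - ⌊3685/209⌋ = 335 + 193 - 17 = 511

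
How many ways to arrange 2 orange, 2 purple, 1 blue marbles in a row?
5! / (2! × 2! × 1!) = 30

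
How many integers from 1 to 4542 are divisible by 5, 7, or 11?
⌊4542/5⌋+⌊4542/7⌋+⌊4542/11⌋ - ⌊4542/35⌋-⌊4542/55⌋-⌊4542/77⌋ + ⌊4542/385⌋ = 908+648+412 - 129-82-58 + 11 = 1710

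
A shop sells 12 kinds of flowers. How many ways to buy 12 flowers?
C(12+12-1, 12-1) = C(23, 11) = 1352078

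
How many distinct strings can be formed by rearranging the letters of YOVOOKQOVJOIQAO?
15! / (2! × 1! × 1! × 1! × 2! × 6! × 1! × 1!) = 454053600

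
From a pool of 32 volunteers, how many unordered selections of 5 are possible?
C(32,5) = 32!/(5!×27!) = 201376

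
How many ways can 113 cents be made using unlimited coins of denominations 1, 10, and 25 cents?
Coefficient of x^113 in 1/(1-x^1) · 1/(1-x^10) · 1/(1-x^25). Case on j = number of 25-cent coins (j = 0..4); remainder r = 113 - 25j is made from {1,10} in ⌊r/10⌋+1 ways. r = 113, 88, 63, 38, 13 → 12 + 9 + 7 + 4 + 2 = 34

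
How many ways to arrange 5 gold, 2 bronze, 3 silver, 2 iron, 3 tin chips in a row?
15! / (5! × 2! × 3! × 2! × 3!) = 75675600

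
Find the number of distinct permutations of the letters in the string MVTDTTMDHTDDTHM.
15! / (4! × 5! × 3! × 2! × 1!) = 37837800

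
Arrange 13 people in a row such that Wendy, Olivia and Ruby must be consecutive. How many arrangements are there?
Treat the 3 as one block: (13-3+1)! × 3! = 39916800 × 6 = 239500800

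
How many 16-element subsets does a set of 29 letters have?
C(29,16) = 29!/(16!×13!) = 67863915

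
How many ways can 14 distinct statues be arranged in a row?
14! = 87178291200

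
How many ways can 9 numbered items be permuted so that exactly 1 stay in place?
Choose the 1 fixed point C(9,1) = 9, derange the rest: !8 = Σ_{j=0}^{8} (-1)^j·8!/j! = 40320 - 40320 + 20160 - 6720 + 1680 - 336 + 56 - 8 + 1 = 14833. Product = 9 × 14833 = 133497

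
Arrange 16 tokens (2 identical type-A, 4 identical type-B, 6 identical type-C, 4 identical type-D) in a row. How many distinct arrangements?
16! / (2! × 4! × 6! × 4!) = 25225200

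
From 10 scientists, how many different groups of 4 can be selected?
C(10,4) = 10!/(4!×6!) = 210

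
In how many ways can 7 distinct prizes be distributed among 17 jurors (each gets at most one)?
P(17,7) = 17!/(17-7)! = 98017920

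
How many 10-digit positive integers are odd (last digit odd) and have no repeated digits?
Last∈{1,3,5,7,9}. Last=0: 0. Last nonzero: 5×8×P(8,8) = 1612800. Total = 1612800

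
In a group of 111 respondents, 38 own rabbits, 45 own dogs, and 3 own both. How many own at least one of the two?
|A∪B| = |A| + |B| - |A∩B| = 38 + 45 - 3 = 80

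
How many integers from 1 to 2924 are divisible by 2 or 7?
⌊2924/2⌋ + ⌊2924/7⌋ - ⌊2924/14⌋ = 1462 + 417 - 208 = 1671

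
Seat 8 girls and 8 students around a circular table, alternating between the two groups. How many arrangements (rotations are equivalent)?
Fix one of the girls: (8-1)! ways for the remaining girls, × 8! ways for the students = 5040 × 40320 = 203212800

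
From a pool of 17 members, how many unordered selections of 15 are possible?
C(17,15) = 17!/(15!×2!) = 136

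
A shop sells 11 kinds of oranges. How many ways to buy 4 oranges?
C(4+11-1, 11-1) = C(14, 10) = 1001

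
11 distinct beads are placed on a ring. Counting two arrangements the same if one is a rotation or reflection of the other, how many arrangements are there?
(11-1)!/2 = 3628800/2 = 1814400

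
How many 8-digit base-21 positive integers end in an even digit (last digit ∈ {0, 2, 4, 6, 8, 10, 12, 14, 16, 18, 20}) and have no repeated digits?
Last∈{0,2,4,6,8,10,12,14,16,18,20}. Last=0: 390700800. Last nonzero: 10×19×P(19,6) = 3711657600. Total = 4102358400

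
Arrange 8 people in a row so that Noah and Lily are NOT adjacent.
Total - adjacent = 8! - (8-1)!×2 = 40320 - 10080 = 30240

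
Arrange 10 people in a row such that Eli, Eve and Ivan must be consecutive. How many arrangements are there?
Treat the 3 as one block: (10-3+1)! × 3! = 40320 × 6 = 241920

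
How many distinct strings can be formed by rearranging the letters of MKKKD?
5! / (1! × 3! × 1!) = 20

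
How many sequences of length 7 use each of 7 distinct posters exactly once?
7! = 5040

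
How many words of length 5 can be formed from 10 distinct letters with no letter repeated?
P(10,5) = 10!/(10-5)! = 30240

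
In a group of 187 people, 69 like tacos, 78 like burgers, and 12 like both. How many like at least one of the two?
|A∪B| = |A| + |B| - |A∩B| = 69 + 78 - 12 = 135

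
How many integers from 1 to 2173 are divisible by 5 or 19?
⌊2173/5⌋ + ⌊2173/19⌋ - ⌊2173/95⌋ = 434 + 114 - 22 = 526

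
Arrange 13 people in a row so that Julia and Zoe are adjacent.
Treat as block: (13-1)! × 2! = 479001600 × 2 = 958003200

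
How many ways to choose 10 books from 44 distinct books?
C(44,10) = 44!/(10!×34!) = 2481256778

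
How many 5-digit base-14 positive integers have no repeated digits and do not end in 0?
Last digit: 13 nonzero choices. First digit: 12 (nonzero, ≠last). Middle 3: P(12,3) = 1320. Total = 205920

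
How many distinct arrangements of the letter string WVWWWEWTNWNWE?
13! / (1! × 2! × 1! × 7! × 2!) = 308880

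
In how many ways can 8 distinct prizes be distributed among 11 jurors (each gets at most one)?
P(11,8) = 11!/(11-8)! = 6652800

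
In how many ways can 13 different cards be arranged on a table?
13! = 6227020800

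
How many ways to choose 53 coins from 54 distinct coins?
C(54,53) = 54!/(53!×1!) = 54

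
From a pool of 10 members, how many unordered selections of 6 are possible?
C(10,6) = 10!/(6!×4!) = 210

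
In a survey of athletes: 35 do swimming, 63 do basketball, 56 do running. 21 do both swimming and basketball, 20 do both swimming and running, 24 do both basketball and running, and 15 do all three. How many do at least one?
|A∪B∪C| = 35+63+56-21-20-24+15 = 104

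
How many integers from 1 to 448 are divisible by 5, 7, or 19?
⌊448/5⌋+⌊448/7⌋+⌊448/19⌋ - ⌊448/35⌋-⌊448/95⌋-⌊448/133⌋ + ⌊448/665⌋ = 89+64+23 - 12-4-3 + 0 = 157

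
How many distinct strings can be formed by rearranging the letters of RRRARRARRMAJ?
12! / (3! × 7! × 1! × 1!) = 15840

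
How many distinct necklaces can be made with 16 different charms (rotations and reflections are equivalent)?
(16-1)!/2 = 1307674368000/2 = 653837184000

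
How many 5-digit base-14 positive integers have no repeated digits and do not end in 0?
Last digit: 13 nonzero choices. First digit: 12 (nonzero, ≠last). Middle 3: P(12,3) = 1320. Total = 205920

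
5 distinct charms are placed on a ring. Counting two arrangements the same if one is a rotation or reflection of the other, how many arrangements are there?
(5-1)!/2 = 24/2 = 12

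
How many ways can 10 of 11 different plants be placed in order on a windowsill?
P(11,10) = 11!/(11-10)! = 39916800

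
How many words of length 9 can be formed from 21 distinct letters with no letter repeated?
P(21,9) = 21!/(21-9)! = 106661318400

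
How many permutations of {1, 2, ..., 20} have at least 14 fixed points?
Exactly j fixed points: C(20,j)·!(20-j); sum over j ≥ 14 (derangement numbers via !m = (m-1)·(!(m-1) + !(m-2)): !0..!6 = 1, 0, 1, 2, 9, 44, 265). Σ_{j=14}^{20} C(20,j)·!(20-j) = C(20,14)·!6 + C(20,15)·!5 + C(20,16)·!4 + C(20,17)·!3 + C(20,18)·!2 + C(20,19)·!1 + C(20,20)·!0 = 38760·265 + 15504·44 + 4845·9 + 1140·2 + 190·1 + 20·0 + 1·1 = 10999652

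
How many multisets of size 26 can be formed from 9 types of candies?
C(26+9-1, 9-1) = C(34, 8) = 18156204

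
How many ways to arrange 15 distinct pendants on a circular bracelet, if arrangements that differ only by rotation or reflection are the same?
(15-1)!/2 = 87178291200/2 = 43589145600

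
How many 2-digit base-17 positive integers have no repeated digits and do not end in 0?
Last digit: 16 nonzero choices. First digit: 15 (nonzero, ≠last). Middle 0: P(15,0) = 1. Total = 240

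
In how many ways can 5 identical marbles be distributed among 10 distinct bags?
C(5+10-1, 10-1) = C(14, 9) = 2002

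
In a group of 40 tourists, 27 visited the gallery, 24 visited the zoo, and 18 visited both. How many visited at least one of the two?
|A∪B| = |A| + |B| - |A∩B| = 27 + 24 - 18 = 33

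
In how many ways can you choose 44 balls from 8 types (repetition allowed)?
C(44+8-1, 8-1) = C(51, 7) = 115775100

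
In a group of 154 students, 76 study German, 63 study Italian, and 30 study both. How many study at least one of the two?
|A∪B| = |A| + |B| - |A∩B| = 76 + 63 - 30 = 109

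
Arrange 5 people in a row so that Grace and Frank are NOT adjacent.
Total - adjacent = 5! - (5-1)!×2 = 120 - 48 = 72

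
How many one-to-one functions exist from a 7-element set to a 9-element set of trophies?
P(9,7) = 9!/(9-7)! = 181440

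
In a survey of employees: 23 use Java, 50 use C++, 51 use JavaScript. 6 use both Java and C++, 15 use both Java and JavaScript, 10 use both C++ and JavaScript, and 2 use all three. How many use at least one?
|A∪B∪C| = 23+50+51-6-15-10+2 = 95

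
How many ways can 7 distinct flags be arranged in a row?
7! = 5040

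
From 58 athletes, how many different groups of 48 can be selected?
C(58,48) = 58!/(48!×10!) = 52179482355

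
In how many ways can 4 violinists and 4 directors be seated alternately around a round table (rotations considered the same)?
Fix one of the violinists: (4-1)! ways for the remaining violinists, × 4! ways for the directors = 6 × 24 = 144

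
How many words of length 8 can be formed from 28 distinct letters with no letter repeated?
P(28,8) = 28!/(28-8)! = 125318793600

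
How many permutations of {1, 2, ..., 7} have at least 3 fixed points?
Exactly j fixed points: C(7,j)·!(7-j); sum over j ≥ 3 (derangement numbers via !m = (m-1)·(!(m-1) + !(m-2)): !0..!4 = 1, 0, 1, 2, 9). Σ_{j=3}^{7} C(7,j)·!(7-j) = C(7,3)·!4 + C(7,4)·!3 + C(7,5)·!2 + C(7,6)·!1 + C(7,7)·!0 = 35·9 + 35·2 + 21·1 + 7·0 + 1·1 = 407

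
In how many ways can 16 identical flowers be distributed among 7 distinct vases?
C(16+7-1, 7-1) = C(22, 6) = 74613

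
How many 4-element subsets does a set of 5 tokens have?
C(5,4) = 5!/(4!×1!) = 5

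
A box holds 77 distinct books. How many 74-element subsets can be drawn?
C(77,74) = 77!/(74!×3!) = 73150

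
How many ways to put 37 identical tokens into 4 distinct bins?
C(37+4-1, 4-1) = C(40, 3) = 9880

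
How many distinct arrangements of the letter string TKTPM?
5! / (1! × 1! × 1! × 2!) = 60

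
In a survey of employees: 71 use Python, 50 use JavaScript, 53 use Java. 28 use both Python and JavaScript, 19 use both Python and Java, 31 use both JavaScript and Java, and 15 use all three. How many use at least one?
|A∪B∪C| = 71+50+53-28-19-31+15 = 111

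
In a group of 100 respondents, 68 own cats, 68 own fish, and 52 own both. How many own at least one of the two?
|A∪B| = |A| + |B| - |A∩B| = 68 + 68 - 52 = 84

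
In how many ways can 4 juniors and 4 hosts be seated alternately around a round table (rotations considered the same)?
Fix one of the juniors: (4-1)! ways for the remaining juniors, × 4! ways for the hosts = 6 × 24 = 144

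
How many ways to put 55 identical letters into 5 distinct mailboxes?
C(55+5-1, 5-1) = C(59, 4) = 455126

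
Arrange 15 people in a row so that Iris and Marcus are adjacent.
Treat as block: (15-1)! × 2! = 87178291200 × 2 = 174356582400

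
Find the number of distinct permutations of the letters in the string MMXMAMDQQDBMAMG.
15! / (1! × 2! × 2! × 1! × 1! × 2! × 6!) = 227026800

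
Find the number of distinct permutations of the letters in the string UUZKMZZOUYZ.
11! / (1! × 3! × 1! × 4! × 1! × 1!) = 277200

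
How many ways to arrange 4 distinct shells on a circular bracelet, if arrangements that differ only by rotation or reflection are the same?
(4-1)!/2 = 6/2 = 3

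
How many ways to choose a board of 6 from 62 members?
C(62,6) = 62!/(6!×56!) = 61474519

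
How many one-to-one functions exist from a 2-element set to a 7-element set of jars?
P(7,2) = 7!/(7-2)! = 42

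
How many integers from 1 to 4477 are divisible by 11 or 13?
⌊4477/11⌋ + ⌊4477/13⌋ - ⌊4477/143⌋ = 407 + 344 - 31 = 720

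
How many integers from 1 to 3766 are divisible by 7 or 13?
⌊3766/7⌋ + ⌊3766/13⌋ - ⌊3766/91⌋ = 538 + 289 - 41 = 786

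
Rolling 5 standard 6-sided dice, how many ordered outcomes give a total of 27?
Coefficient of x^27 in (x + x² + ... + x^6)^5. By inclusion-exclusion on dice exceeding 6: Σ_j (-1)^j C(5,j)·C(27-1-6j, 4) = C(5,0)·C(26,4) - C(5,1)·C(20,4) + C(5,2)·C(14,4) - C(5,3)·C(8,4) = 1·14950 - 5·4845 + 10·1001 - 10·70 = 35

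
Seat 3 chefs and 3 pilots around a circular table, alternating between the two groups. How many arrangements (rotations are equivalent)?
Fix one of the chefs: (3-1)! ways for the remaining chefs, × 3! ways for the pilots = 2 × 6 = 12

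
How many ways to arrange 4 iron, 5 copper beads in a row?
9! / (4! × 5!) = 126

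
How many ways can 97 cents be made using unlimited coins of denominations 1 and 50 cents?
Coefficient of x^97 in 1/(1-x^1) · 1/(1-x^50). Use j coins of 50 for j = 0..⌊97/50⌋ = 1, the rest in 1s: 1 + 1 = 2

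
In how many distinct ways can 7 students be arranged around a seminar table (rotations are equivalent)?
Circular: fix one position, arrange the rest. (7-1)! = 720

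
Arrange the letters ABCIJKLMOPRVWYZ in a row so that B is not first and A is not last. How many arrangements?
By inclusion-exclusion: 15! - 2×(15-1)! + (15-2)! = 1307674368000 - 174356582400 + 6227020800 = 1139544806400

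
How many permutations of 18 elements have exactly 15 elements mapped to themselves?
Choose the 15 fixed points C(18,15) = 816, derange the rest: !3 = Σ_{j=0}^{3} (-1)^j·3!/j! = 6 - 6 + 3 - 1 = 2. Product = 816 × 2 = 1632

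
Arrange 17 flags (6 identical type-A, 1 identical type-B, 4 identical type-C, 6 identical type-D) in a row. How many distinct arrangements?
17! / (6! × 1! × 4! × 6!) = 28588560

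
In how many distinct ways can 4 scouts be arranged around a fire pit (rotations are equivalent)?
Circular: fix one position, arrange the rest. (4-1)! = 6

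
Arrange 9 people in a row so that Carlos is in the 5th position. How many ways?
Fix one position: (9-1)! = 40320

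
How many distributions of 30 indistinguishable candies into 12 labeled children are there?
C(30+12-1, 12-1) = C(41, 11) = 3159461968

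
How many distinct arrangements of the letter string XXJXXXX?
7! / (1! × 6!) = 7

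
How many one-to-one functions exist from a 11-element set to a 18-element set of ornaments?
P(18,11) = 18!/(18-11)! = 1270312243200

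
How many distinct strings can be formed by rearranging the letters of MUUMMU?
6! / (3! × 3!) = 20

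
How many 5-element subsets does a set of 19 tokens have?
C(19,5) = 19!/(5!×14!) = 11628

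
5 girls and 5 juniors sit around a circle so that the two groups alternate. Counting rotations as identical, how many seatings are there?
Fix one of the girls: (5-1)! ways for the remaining girls, × 5! ways for the juniors = 24 × 120 = 2880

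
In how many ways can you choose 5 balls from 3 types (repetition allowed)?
C(5+3-1, 3-1) = C(7, 2) = 21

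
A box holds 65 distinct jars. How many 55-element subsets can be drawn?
C(65,55) = 65!/(55!×10!) = 179013799328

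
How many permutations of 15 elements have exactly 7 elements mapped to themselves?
Choose the 7 fixed points C(15,7) = 6435, derange the rest: !8 = Σ_{j=0}^{8} (-1)^j·8!/j! = 40320 - 40320 + 20160 - 6720 + 1680 - 336 + 56 - 8 + 1 = 14833. Product = 6435 × 14833 = 95450355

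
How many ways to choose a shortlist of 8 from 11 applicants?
C(11,8) = 11!/(8!×3!) = 165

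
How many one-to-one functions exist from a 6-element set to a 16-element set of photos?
P(16,6) = 16!/(16-6)! = 5765760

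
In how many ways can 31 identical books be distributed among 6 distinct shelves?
C(31+6-1, 6-1) = C(36, 5) = 376992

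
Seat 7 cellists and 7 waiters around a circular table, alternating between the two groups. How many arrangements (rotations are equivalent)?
Fix one of the cellists: (7-1)! ways for the remaining cellists, × 7! ways for the waiters = 720 × 5040 = 3628800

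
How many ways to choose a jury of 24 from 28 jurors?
C(28,24) = 28!/(24!×4!) = 20475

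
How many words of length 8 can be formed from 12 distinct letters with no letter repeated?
P(12,8) = 12!/(12-8)! = 19958400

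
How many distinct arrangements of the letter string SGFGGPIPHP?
10! / (3! × 1! × 1! × 1! × 3! × 1!) = 100800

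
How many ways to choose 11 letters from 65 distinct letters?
C(65,11) = 65!/(11!×54!) = 895068996640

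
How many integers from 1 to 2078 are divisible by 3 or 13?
⌊2078/3⌋ + ⌊2078/13⌋ - ⌊2078/39⌋ = 692 + 159 - 53 = 798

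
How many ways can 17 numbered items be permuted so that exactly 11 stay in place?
Choose the 11 fixed points C(17,11) = 12376, derange the rest: !6 = Σ_{j=0}^{6} (-1)^j·6!/j! = 720 - 720 + 360 - 120 + 30 - 6 + 1 = 265. Product = 12376 × 265 = 3279640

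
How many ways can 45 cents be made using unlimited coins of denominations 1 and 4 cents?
Coefficient of x^45 in 1/(1-x^1) · 1/(1-x^4). Use j coins of 4 for j = 0..⌊45/4⌋ = 11, the rest in 1s: 11 + 1 = 12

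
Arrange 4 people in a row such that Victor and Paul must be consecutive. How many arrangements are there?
Treat the 2 as one block: (4-2+1)! × 2! = 6 × 2 = 12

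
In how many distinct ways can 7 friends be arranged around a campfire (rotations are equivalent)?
Circular: fix one position, arrange the rest. (7-1)! = 720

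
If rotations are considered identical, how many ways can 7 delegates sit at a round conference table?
Circular: fix one position, arrange the rest. (7-1)! = 720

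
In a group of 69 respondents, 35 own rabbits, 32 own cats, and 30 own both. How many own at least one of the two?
|A∪B| = |A| + |B| - |A∩B| = 35 + 32 - 30 = 37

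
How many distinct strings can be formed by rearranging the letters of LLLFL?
5! / (4! × 1!) = 5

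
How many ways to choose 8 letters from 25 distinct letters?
C(25,8) = 25!/(8!×17!) = 1081575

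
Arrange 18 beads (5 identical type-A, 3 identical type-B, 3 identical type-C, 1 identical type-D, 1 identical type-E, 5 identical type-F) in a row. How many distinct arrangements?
18! / (5! × 3! × 3! × 1! × 1! × 5!) = 12350257920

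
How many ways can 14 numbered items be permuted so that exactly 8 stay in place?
Choose the 8 fixed points C(14,8) = 3003, derange the rest: !6 = Σ_{j=0}^{6} (-1)^j·6!/j! = 720 - 720 + 360 - 120 + 30 - 6 + 1 = 265. Product = 3003 × 265 = 795795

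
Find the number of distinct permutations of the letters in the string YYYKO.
5! / (3! × 1! × 1!) = 20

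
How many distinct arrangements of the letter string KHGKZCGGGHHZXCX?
15! / (2! × 2! × 3! × 2! × 4! × 2!) = 567567000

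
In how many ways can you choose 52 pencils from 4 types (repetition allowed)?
C(52+4-1, 4-1) = C(55, 3) = 26235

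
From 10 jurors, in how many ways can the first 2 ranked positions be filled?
P(10,2) = 10!/(10-2)! = 90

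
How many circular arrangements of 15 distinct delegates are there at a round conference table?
Circular: fix one position, arrange the rest. (15-1)! = 87178291200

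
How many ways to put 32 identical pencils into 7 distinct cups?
C(32+7-1, 7-1) = C(38, 6) = 2760681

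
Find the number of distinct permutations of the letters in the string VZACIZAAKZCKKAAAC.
17! / (1! × 1! × 3! × 3! × 3! × 6!) = 2287084800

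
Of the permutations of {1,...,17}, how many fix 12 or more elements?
Exactly j fixed points: C(17,j)·!(17-j); sum over j ≥ 12 (derangement numbers via !m = (m-1)·(!(m-1) + !(m-2)): !0..!5 = 1, 0, 1, 2, 9, 44). Σ_{j=12}^{17} C(17,j)·!(17-j) = C(17,12)·!5 + C(17,13)·!4 + C(17,14)·!3 + C(17,15)·!2 + C(17,16)·!1 + C(17,17)·!0 = 6188·44 + 2380·9 + 680·2 + 136·1 + 17·0 + 1·1 = 295189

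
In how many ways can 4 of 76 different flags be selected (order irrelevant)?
C(76,4) = 76!/(4!×72!) = 1282975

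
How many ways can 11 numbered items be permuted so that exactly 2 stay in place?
Choose the 2 fixed points C(11,2) = 55, derange the rest: !9 = Σ_{j=0}^{9} (-1)^j·9!/j! = 362880 - 362880 + 181440 - 60480 + 15120 - 3024 + 504 - 72 + 9 - 1 = 133496. Product = 55 × 133496 = 7342280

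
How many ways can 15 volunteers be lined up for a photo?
15! = 1307674368000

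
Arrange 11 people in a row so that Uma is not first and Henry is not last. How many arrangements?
By inclusion-exclusion: 11! - 2×(11-1)! + (11-2)! = 39916800 - 7257600 + 362880 = 33022080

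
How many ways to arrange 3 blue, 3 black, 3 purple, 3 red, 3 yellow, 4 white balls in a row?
19! / (3! × 3! × 3! × 3! × 3! × 4!) = 651819168000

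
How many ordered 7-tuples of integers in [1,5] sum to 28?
Coefficient of x^28 in (x + x² + ... + x^5)^7. By inclusion-exclusion on dice exceeding 5: Σ_j (-1)^j C(7,j)·C(28-1-5j, 6) = C(7,0)·C(27,6) - C(7,1)·C(22,6) + C(7,2)·C(17,6) - C(7,3)·C(12,6) + C(7,4)·C(7,6) = 1·296010 - 7·74613 + 21·12376 - 35·924 + 35·7 = 1520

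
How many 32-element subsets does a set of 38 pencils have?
C(38,32) = 38!/(32!×6!) = 2760681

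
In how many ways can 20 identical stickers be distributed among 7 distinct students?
C(20+7-1, 7-1) = C(26, 6) = 230230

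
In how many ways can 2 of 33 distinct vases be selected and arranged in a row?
P(33,2) = 33!/(33-2)! = 1056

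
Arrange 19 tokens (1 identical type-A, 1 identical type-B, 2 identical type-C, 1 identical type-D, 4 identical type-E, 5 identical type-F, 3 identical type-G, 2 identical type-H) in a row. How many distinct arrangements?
19! / (1! × 1! × 2! × 1! × 4! × 5! × 3! × 2!) = 1759911753600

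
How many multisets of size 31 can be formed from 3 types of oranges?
C(31+3-1, 3-1) = C(33, 2) = 528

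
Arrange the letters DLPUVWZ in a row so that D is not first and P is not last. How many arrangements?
By inclusion-exclusion: 7! - 2×(7-1)! + (7-2)! = 5040 - 1440 + 120 = 3720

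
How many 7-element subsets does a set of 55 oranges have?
C(55,7) = 55!/(7!×48!) = 202927725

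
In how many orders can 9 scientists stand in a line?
9! = 362880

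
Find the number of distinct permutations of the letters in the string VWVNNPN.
7! / (1! × 3! × 1! × 2!) = 420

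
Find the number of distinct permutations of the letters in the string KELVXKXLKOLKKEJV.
16! / (1! × 2! × 5! × 2! × 2! × 3! × 1!) = 3632428800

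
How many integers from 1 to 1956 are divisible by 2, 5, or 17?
⌊1956/2⌋+⌊1956/5⌋+⌊1956/17⌋ - ⌊1956/10⌋-⌊1956/34⌋-⌊1956/85⌋ + ⌊1956/170⌋ = 978+391+115 - 195-57-23 + 11 = 1220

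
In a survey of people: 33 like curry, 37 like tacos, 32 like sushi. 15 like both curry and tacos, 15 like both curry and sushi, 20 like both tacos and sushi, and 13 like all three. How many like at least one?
|A∪B∪C| = 33+37+32-15-15-20+13 = 65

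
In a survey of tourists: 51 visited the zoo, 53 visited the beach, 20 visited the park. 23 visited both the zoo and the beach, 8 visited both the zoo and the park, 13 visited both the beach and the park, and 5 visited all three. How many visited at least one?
|A∪B∪C| = 51+53+20-23-8-13+5 = 85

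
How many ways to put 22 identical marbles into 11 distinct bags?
C(22+11-1, 11-1) = C(32, 10) = 64512240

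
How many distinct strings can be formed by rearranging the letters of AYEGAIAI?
8! / (2! × 3! × 1! × 1! × 1!) = 3360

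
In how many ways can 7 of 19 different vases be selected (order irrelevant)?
C(19,7) = 19!/(7!×12!) = 50388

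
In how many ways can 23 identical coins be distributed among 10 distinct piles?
C(23+10-1, 10-1) = C(32, 9) = 28048800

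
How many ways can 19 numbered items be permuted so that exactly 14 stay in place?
Choose the 14 fixed points C(19,14) = 11628, derange the rest: !5 = Σ_{j=0}^{5} (-1)^j·5!/j! = 120 - 120 + 60 - 20 + 5 - 1 = 44. Product = 11628 × 44 = 511632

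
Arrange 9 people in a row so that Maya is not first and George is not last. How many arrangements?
By inclusion-exclusion: 9! - 2×(9-1)! + (9-2)! = 362880 - 80640 + 5040 = 287280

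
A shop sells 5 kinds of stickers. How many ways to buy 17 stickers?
C(17+5-1, 5-1) = C(21, 4) = 5985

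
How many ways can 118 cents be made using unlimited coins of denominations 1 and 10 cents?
Coefficient of x^118 in 1/(1-x^1) · 1/(1-x^10). Use j coins of 10 for j = 0..⌊118/10⌋ = 11, the rest in 1s: 11 + 1 = 12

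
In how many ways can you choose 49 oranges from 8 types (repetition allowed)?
C(49+8-1, 8-1) = C(56, 7) = 231917400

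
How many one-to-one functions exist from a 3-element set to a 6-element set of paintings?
P(6,3) = 6!/(6-3)! = 120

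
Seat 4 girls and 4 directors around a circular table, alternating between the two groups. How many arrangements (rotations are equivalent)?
Fix one of the girls: (4-1)! ways for the remaining girls, × 4! ways for the directors = 6 × 24 = 144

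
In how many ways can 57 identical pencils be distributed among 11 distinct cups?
C(57+11-1, 11-1) = C(67, 10) = 247994680648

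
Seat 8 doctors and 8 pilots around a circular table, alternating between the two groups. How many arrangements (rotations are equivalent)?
Fix one of the doctors: (8-1)! ways for the remaining doctors, × 8! ways for the pilots = 5040 × 40320 = 203212800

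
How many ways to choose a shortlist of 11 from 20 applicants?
C(20,11) = 20!/(11!×9!) = 167960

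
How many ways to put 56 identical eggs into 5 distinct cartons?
C(56+5-1, 5-1) = C(60, 4) = 487635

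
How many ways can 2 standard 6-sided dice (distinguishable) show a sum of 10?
Coefficient of x^10 in (x + x² + ... + x^6)^2. By inclusion-exclusion on dice exceeding 6: Σ_j (-1)^j C(2,j)·C(10-1-6j, 1) = C(2,0)·C(9,1) - C(2,1)·C(3,1) = 1·9 - 2·3 = 3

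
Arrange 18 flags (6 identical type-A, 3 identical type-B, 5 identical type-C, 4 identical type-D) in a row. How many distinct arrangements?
18! / (6! × 3! × 5! × 4!) = 514594080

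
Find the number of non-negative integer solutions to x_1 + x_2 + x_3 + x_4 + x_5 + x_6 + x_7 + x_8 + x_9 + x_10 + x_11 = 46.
C(46+11-1, 11-1) = C(56, 10) = 35607051480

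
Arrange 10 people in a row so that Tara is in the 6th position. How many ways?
Fix one position: (10-1)! = 362880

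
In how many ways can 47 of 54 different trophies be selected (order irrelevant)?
C(54,47) = 54!/(47!×7!) = 177100560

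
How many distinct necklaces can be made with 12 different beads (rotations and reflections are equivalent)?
(12-1)!/2 = 39916800/2 = 19958400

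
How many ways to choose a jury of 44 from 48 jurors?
C(48,44) = 48!/(44!×4!) = 194580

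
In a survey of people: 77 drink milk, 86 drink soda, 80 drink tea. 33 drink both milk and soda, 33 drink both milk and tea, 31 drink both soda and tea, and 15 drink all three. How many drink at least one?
|A∪B∪C| = 77+86+80-33-33-31+15 = 161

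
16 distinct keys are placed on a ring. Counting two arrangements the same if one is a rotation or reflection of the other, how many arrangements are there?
(16-1)!/2 = 1307674368000/2 = 653837184000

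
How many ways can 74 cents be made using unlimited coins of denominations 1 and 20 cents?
Coefficient of x^74 in 1/(1-x^1) · 1/(1-x^20). Use j coins of 20 for j = 0..⌊74/20⌋ = 3, the rest in 1s: 3 + 1 = 4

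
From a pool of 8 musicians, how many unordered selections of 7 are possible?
C(8,7) = 8!/(7!×1!) = 8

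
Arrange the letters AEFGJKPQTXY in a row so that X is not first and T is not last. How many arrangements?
By inclusion-exclusion: 11! - 2×(11-1)! + (11-2)! = 39916800 - 7257600 + 362880 = 33022080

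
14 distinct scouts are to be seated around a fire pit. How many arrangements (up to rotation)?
Circular: fix one position, arrange the rest. (14-1)! = 6227020800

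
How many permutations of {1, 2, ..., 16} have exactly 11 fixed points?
Choose the 11 fixed points C(16,11) = 4368, derange the rest: !5 = Σ_{j=0}^{5} (-1)^j·5!/j! = 120 - 120 + 60 - 20 + 5 - 1 = 44. Product = 4368 × 44 = 192192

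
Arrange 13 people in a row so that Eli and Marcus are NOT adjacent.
Total - adjacent = 13! - (13-1)!×2 = 6227020800 - 958003200 = 5269017600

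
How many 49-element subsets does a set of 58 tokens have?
C(58,49) = 58!/(49!×9!) = 10648873950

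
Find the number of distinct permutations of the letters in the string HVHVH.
5! / (2! × 3!) = 10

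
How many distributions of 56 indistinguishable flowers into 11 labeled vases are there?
C(56+11-1, 11-1) = C(66, 10) = 210980549208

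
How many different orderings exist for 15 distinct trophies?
15! = 1307674368000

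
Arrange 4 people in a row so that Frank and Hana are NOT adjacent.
Total - adjacent = 4! - (4-1)!×2 = 24 - 12 = 12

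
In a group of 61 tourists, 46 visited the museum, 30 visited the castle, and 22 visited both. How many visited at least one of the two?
|A∪B| = |A| + |B| - |A∩B| = 46 + 30 - 22 = 54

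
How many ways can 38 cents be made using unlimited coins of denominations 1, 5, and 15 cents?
Coefficient of x^38 in 1/(1-x^1) · 1/(1-x^5) · 1/(1-x^15). Case on j = number of 15-cent coins (j = 0..2); remainder r = 38 - 15j is made from {1,5} in ⌊r/5⌋+1 ways. r = 38, 23, 8 → 8 + 5 + 2 = 15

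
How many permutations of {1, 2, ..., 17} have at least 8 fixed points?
Exactly j fixed points: C(17,j)·!(17-j); sum over j ≥ 8 (derangement numbers via !m = (m-1)·(!(m-1) + !(m-2)): !0..!9 = 1, 0, 1, 2, 9, 44, 265, 1854, 14833, 133496). Σ_{j=8}^{17} C(17,j)·!(17-j) = C(17,8)·!9 + C(17,9)·!8 + C(17,10)·!7 + C(17,11)·!6 + C(17,12)·!5 + C(17,13)·!4 + C(17,14)·!3 + C(17,15)·!2 + C(17,16)·!1 + C(17,17)·!0 = 24310·133496 + 24310·14833 + 19448·1854 + 12376·265 + 6188·44 + 2380·9 + 680·2 + 136·1 + 17·0 + 1·1 = 3645509411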